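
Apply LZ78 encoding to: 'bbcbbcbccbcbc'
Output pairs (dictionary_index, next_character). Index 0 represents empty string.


LZ78 encoding steps:
Dictionary: {0: ''}
Step 1: w='' (idx 0), next='b' -> output (0, 'b'), add 'b' as idx 1
Step 2: w='b' (idx 1), next='c' -> output (1, 'c'), add 'bc' as idx 2
Step 3: w='b' (idx 1), next='b' -> output (1, 'b'), add 'bb' as idx 3
Step 4: w='' (idx 0), next='c' -> output (0, 'c'), add 'c' as idx 4
Step 5: w='bc' (idx 2), next='c' -> output (2, 'c'), add 'bcc' as idx 5
Step 6: w='bc' (idx 2), next='b' -> output (2, 'b'), add 'bcb' as idx 6
Step 7: w='c' (idx 4), end of input -> output (4, '')


Encoded: [(0, 'b'), (1, 'c'), (1, 'b'), (0, 'c'), (2, 'c'), (2, 'b'), (4, '')]


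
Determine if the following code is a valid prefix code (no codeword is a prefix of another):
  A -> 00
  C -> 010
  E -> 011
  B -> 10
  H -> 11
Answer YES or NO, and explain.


Checking each pair (does one codeword prefix another?):
  A='00' vs C='010': no prefix
  A='00' vs E='011': no prefix
  A='00' vs B='10': no prefix
  A='00' vs H='11': no prefix
  C='010' vs A='00': no prefix
  C='010' vs E='011': no prefix
  C='010' vs B='10': no prefix
  C='010' vs H='11': no prefix
  E='011' vs A='00': no prefix
  E='011' vs C='010': no prefix
  E='011' vs B='10': no prefix
  E='011' vs H='11': no prefix
  B='10' vs A='00': no prefix
  B='10' vs C='010': no prefix
  B='10' vs E='011': no prefix
  B='10' vs H='11': no prefix
  H='11' vs A='00': no prefix
  H='11' vs C='010': no prefix
  H='11' vs E='011': no prefix
  H='11' vs B='10': no prefix
No violation found over all pairs.

YES -- this is a valid prefix code. No codeword is a prefix of any other codeword.


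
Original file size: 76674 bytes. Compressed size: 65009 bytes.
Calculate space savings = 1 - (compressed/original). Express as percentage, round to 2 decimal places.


ratio = compressed/original = 65009/76674 = 0.847862
savings = 1 - ratio = 1 - 0.847862 = 0.152138
as a percentage: 0.152138 * 100 = 15.21%

Space savings = 1 - 65009/76674 = 15.21%


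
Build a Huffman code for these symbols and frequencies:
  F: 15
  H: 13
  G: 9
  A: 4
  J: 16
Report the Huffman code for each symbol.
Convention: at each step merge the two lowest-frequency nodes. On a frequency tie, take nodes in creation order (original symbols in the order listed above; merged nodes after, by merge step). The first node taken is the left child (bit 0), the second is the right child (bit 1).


Huffman tree construction:
Step 1: Merge A(4) + G(9) = 13
Step 2: Merge H(13) + (A+G)(13) = 26
Step 3: Merge F(15) + J(16) = 31
Step 4: Merge (H+(A+G))(26) + (F+J)(31) = 57
Read each symbol's code off the tree from the root (left child = 0, right child = 1).

Codes:
  F: 10 (length 2)
  H: 00 (length 2)
  G: 011 (length 3)
  A: 010 (length 3)
  J: 11 (length 2)
Average code length: 127/57 = 2.2281 bits/symbol


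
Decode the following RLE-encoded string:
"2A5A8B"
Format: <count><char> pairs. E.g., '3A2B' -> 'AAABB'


Expanding each <count><char> pair:
  2A -> 'AA'
  5A -> 'AAAAA'
  8B -> 'BBBBBBBB'

Decoded = AAAAAAABBBBBBBB


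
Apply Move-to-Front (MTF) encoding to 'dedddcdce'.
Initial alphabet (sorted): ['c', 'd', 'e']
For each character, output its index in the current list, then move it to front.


MTF encoding:
'd': index 1 in ['c', 'd', 'e'] -> ['d', 'c', 'e']
'e': index 2 in ['d', 'c', 'e'] -> ['e', 'd', 'c']
'd': index 1 in ['e', 'd', 'c'] -> ['d', 'e', 'c']
'd': index 0 in ['d', 'e', 'c'] -> ['d', 'e', 'c']
'd': index 0 in ['d', 'e', 'c'] -> ['d', 'e', 'c']
'c': index 2 in ['d', 'e', 'c'] -> ['c', 'd', 'e']
'd': index 1 in ['c', 'd', 'e'] -> ['d', 'c', 'e']
'c': index 1 in ['d', 'c', 'e'] -> ['c', 'd', 'e']
'e': index 2 in ['c', 'd', 'e'] -> ['e', 'c', 'd']


Output: [1, 2, 1, 0, 0, 2, 1, 1, 2]


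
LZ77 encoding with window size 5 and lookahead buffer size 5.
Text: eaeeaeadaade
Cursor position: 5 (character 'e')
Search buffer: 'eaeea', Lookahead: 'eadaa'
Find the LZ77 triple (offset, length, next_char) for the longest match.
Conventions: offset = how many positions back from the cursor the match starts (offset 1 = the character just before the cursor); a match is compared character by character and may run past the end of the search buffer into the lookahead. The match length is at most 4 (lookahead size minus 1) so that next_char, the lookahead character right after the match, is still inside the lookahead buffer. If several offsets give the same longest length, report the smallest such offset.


Try each offset into the search buffer:
  offset=1 (pos 4, char 'a'): match length 0
  offset=2 (pos 3, char 'e'): match length 2
  offset=3 (pos 2, char 'e'): match length 1
  offset=4 (pos 1, char 'a'): match length 0
  offset=5 (pos 0, char 'e'): match length 2
Longest match has length 2, found at offsets 2, 5; take the smallest, offset 2.
next_char = character at position 5 + 2 = 7 -> 'd'

Best match: offset=2, length=2 (matching 'ea' starting at position 3)
LZ77 triple: (2, 2, 'd')


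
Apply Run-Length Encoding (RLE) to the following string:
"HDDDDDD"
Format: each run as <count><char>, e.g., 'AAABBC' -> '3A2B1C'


Scanning runs left to right:
  i=0: run of 'H' x 1 -> '1H'
  i=1: run of 'D' x 6 -> '6D'

RLE = 1H6D


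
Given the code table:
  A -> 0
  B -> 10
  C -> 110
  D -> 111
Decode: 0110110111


Decoding:
0 -> A
110 -> C
110 -> C
111 -> D


Result: ACCD


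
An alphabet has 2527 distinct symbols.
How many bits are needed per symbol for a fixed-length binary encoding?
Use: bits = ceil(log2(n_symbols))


log2(2527) = 11.3032
Bracket: 2^11 = 2048 < 2527 <= 2^12 = 4096
So ceil(log2(2527)) = 12

bits = ceil(log2(2527)) = ceil(11.3032) = 12 bits


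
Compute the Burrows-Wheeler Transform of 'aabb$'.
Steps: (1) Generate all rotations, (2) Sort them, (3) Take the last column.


Rotations (sorted):
  0: $aabb -> last char: b
  1: aabb$ -> last char: $
  2: abb$a -> last char: a
  3: b$aab -> last char: b
  4: bb$aa -> last char: a


BWT = b$aba


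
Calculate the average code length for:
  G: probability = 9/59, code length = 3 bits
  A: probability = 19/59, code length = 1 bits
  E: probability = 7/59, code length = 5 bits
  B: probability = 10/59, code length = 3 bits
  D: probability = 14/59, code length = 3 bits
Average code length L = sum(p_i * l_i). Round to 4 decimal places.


Weighted contributions p_i * l_i:
  G: (9/59) * 3 = 27/59
  A: (19/59) * 1 = 19/59
  E: (7/59) * 5 = 35/59
  B: (10/59) * 3 = 30/59
  D: (14/59) * 3 = 42/59
Sum = (27 + 19 + 35 + 30 + 42)/59 = 153/59

L = 153/59 = 2.5932 bits/symbol


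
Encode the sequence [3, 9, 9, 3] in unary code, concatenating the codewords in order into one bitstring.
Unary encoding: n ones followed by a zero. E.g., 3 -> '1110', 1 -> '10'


Encode each number as n ones followed by a terminating 0:
  3 -> 1110 (4 bits)
  9 -> 1111111110 (10 bits)
  9 -> 1111111110 (10 bits)
  3 -> 1110 (4 bits)
Total length = 4 + 10 + 10 + 4 = 28 bits.

Unary([3, 9, 9, 3]) = 1110111111111011111111101110 (28 bits)


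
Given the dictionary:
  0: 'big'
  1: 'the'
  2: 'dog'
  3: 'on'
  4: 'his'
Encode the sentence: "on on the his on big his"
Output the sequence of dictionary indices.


Look up each word in the dictionary:
  'on' -> 3
  'on' -> 3
  'the' -> 1
  'his' -> 4
  'on' -> 3
  'big' -> 0
  'his' -> 4

Encoded: [3, 3, 1, 4, 3, 0, 4]


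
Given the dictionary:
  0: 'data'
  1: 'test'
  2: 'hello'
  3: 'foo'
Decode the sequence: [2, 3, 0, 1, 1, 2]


Look up each index in the dictionary:
  2 -> 'hello'
  3 -> 'foo'
  0 -> 'data'
  1 -> 'test'
  1 -> 'test'
  2 -> 'hello'

Decoded: "hello foo data test test hello"


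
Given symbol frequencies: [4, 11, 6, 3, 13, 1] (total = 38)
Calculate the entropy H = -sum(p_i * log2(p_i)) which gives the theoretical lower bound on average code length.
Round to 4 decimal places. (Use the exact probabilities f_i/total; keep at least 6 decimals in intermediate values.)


Per-symbol terms -p_i * log2(p_i) with p_i = f_i/38:
  p = 4/38 = 0.105263: log2(p) = -3.247928, -p*log2(p) = 0.341887
  p = 11/38 = 0.289474: log2(p) = -1.788496, -p*log2(p) = 0.517722
  p = 6/38 = 0.157895: log2(p) = -2.662965, -p*log2(p) = 0.420468
  p = 3/38 = 0.078947: log2(p) = -3.662965, -p*log2(p) = 0.289181
  p = 13/38 = 0.342105: log2(p) = -1.547488, -p*log2(p) = 0.529404
  p = 1/38 = 0.026316: log2(p) = -5.247928, -p*log2(p) = 0.138103
H = 0.341887 + 0.517722 + 0.420468 + 0.289181 + 0.529404 + 0.138103 = 2.236765

H = 2.2368 bits/symbol


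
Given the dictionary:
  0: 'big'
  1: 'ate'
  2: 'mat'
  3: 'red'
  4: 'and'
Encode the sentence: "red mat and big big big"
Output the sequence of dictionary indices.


Look up each word in the dictionary:
  'red' -> 3
  'mat' -> 2
  'and' -> 4
  'big' -> 0
  'big' -> 0
  'big' -> 0

Encoded: [3, 2, 4, 0, 0, 0]


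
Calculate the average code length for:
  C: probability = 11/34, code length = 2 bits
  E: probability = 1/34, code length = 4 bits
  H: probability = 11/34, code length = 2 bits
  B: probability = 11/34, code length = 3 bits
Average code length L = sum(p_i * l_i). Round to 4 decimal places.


Weighted contributions p_i * l_i:
  C: (11/34) * 2 = 22/34
  E: (1/34) * 4 = 4/34
  H: (11/34) * 2 = 22/34
  B: (11/34) * 3 = 33/34
Sum = (22 + 4 + 22 + 33)/34 = 81/34

L = 81/34 = 2.3824 bits/symbol


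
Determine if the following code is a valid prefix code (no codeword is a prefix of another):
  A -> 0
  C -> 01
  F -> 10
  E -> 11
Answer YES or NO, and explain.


Checking each pair (does one codeword prefix another?):
  A='0' vs C='01': prefix -- VIOLATION

NO -- this is NOT a valid prefix code. A (0) is a prefix of C (01).


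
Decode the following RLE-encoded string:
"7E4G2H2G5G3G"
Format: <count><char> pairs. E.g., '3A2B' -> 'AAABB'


Expanding each <count><char> pair:
  7E -> 'EEEEEEE'
  4G -> 'GGGG'
  2H -> 'HH'
  2G -> 'GG'
  5G -> 'GGGGG'
  3G -> 'GGG'

Decoded = EEEEEEEGGGGHHGGGGGGGGGG


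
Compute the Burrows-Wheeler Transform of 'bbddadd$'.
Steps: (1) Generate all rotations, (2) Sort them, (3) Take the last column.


Rotations (sorted):
  0: $bbddadd -> last char: d
  1: add$bbdd -> last char: d
  2: bbddadd$ -> last char: $
  3: bddadd$b -> last char: b
  4: d$bbddad -> last char: d
  5: dadd$bbd -> last char: d
  6: dd$bbdda -> last char: a
  7: ddadd$bb -> last char: b


BWT = dd$bddab


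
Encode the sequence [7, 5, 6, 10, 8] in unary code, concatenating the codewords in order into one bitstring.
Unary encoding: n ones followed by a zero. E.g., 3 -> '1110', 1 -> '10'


Encode each number as n ones followed by a terminating 0:
  7 -> 11111110 (8 bits)
  5 -> 111110 (6 bits)
  6 -> 1111110 (7 bits)
  10 -> 11111111110 (11 bits)
  8 -> 111111110 (9 bits)
Total length = 8 + 6 + 7 + 11 + 9 = 41 bits.

Unary([7, 5, 6, 10, 8]) = 11111110111110111111011111111110111111110 (41 bits)


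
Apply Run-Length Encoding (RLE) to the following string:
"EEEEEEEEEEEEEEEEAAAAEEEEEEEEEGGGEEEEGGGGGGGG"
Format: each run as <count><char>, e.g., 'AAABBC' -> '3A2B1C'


Scanning runs left to right:
  i=0: run of 'E' x 16 -> '16E'
  i=16: run of 'A' x 4 -> '4A'
  i=20: run of 'E' x 9 -> '9E'
  i=29: run of 'G' x 3 -> '3G'
  i=32: run of 'E' x 4 -> '4E'
  i=36: run of 'G' x 8 -> '8G'

RLE = 16E4A9E3G4E8G


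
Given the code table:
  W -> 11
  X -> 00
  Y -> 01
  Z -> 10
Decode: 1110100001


Decoding:
11 -> W
10 -> Z
10 -> Z
00 -> X
01 -> Y


Result: WZZXY


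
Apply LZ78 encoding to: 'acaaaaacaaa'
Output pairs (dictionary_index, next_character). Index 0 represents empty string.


LZ78 encoding steps:
Dictionary: {0: ''}
Step 1: w='' (idx 0), next='a' -> output (0, 'a'), add 'a' as idx 1
Step 2: w='' (idx 0), next='c' -> output (0, 'c'), add 'c' as idx 2
Step 3: w='a' (idx 1), next='a' -> output (1, 'a'), add 'aa' as idx 3
Step 4: w='aa' (idx 3), next='a' -> output (3, 'a'), add 'aaa' as idx 4
Step 5: w='c' (idx 2), next='a' -> output (2, 'a'), add 'ca' as idx 5
Step 6: w='aa' (idx 3), end of input -> output (3, '')


Encoded: [(0, 'a'), (0, 'c'), (1, 'a'), (3, 'a'), (2, 'a'), (3, '')]


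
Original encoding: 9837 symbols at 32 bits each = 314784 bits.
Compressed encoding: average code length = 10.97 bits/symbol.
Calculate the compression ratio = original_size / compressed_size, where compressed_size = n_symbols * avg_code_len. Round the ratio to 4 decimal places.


original_size = n_symbols * orig_bits = 9837 * 32 = 314784 bits
compressed_size = n_symbols * avg_code_len = 9837 * 10.97 = 107911.89 bits
ratio = original_size / compressed_size = 314784 / 107911.89 = 2.917

Compression ratio = 2.917


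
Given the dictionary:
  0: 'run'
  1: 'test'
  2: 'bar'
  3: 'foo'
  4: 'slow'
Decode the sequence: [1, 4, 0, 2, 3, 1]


Look up each index in the dictionary:
  1 -> 'test'
  4 -> 'slow'
  0 -> 'run'
  2 -> 'bar'
  3 -> 'foo'
  1 -> 'test'

Decoded: "test slow run bar foo test"


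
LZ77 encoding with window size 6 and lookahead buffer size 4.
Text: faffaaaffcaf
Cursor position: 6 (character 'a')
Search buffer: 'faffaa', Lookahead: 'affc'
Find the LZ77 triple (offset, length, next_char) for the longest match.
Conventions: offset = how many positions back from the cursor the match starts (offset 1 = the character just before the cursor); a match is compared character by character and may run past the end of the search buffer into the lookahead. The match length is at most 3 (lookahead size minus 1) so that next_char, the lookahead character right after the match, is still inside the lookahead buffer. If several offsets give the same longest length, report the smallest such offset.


Try each offset into the search buffer:
  offset=1 (pos 5, char 'a'): match length 1
  offset=2 (pos 4, char 'a'): match length 1
  offset=3 (pos 3, char 'f'): match length 0
  offset=4 (pos 2, char 'f'): match length 0
  offset=5 (pos 1, char 'a'): match length 3
  offset=6 (pos 0, char 'f'): match length 0
Longest match has length 3 at offset 5.
next_char = character at position 6 + 3 = 9 -> 'c'

Best match: offset=5, length=3 (matching 'aff' starting at position 1)
LZ77 triple: (5, 3, 'c')


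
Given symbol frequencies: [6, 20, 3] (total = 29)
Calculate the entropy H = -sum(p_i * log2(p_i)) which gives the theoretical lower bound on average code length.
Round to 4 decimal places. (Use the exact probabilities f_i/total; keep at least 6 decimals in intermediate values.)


Per-symbol terms -p_i * log2(p_i) with p_i = f_i/29:
  p = 6/29 = 0.206897: log2(p) = -2.273018, -p*log2(p) = 0.470280
  p = 20/29 = 0.689655: log2(p) = -0.536053, -p*log2(p) = 0.369692
  p = 3/29 = 0.103448: log2(p) = -3.273018, -p*log2(p) = 0.338588
H = 0.470280 + 0.369692 + 0.338588 = 1.178560

H = 1.1786 bits/symbol


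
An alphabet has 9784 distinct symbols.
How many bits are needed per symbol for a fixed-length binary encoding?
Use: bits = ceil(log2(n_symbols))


log2(9784) = 13.2562
Bracket: 2^13 = 8192 < 9784 <= 2^14 = 16384
So ceil(log2(9784)) = 14

bits = ceil(log2(9784)) = ceil(13.2562) = 14 bits


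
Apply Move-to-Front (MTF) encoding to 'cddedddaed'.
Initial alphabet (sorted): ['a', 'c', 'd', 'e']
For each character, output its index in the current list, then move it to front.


MTF encoding:
'c': index 1 in ['a', 'c', 'd', 'e'] -> ['c', 'a', 'd', 'e']
'd': index 2 in ['c', 'a', 'd', 'e'] -> ['d', 'c', 'a', 'e']
'd': index 0 in ['d', 'c', 'a', 'e'] -> ['d', 'c', 'a', 'e']
'e': index 3 in ['d', 'c', 'a', 'e'] -> ['e', 'd', 'c', 'a']
'd': index 1 in ['e', 'd', 'c', 'a'] -> ['d', 'e', 'c', 'a']
'd': index 0 in ['d', 'e', 'c', 'a'] -> ['d', 'e', 'c', 'a']
'd': index 0 in ['d', 'e', 'c', 'a'] -> ['d', 'e', 'c', 'a']
'a': index 3 in ['d', 'e', 'c', 'a'] -> ['a', 'd', 'e', 'c']
'e': index 2 in ['a', 'd', 'e', 'c'] -> ['e', 'a', 'd', 'c']
'd': index 2 in ['e', 'a', 'd', 'c'] -> ['d', 'e', 'a', 'c']


Output: [1, 2, 0, 3, 1, 0, 0, 3, 2, 2]


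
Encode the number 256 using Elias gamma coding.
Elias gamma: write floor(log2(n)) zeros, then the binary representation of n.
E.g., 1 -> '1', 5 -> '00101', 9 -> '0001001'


num_bits = floor(log2(256)) + 1 = 9
leading_zeros = num_bits - 1 = 8
binary(256) = 100000000

Elias gamma(256) = '00000000' + '100000000' = 00000000100000000 (17 bits)


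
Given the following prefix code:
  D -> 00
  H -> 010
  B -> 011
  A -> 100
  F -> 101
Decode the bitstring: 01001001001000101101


Decoding step by step:
Bits 010 -> H
Bits 010 -> H
Bits 010 -> H
Bits 010 -> H
Bits 00 -> D
Bits 101 -> F
Bits 101 -> F


Decoded message: HHHHDFF


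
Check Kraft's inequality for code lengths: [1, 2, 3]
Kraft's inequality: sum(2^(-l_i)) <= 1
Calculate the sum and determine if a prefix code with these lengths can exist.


Sum = 2^(-1) + 2^(-2) + 2^(-3)
    = 0.5 + 0.25 + 0.125
    = 7/8 = 0.875
Since 0.875 <= 1, Kraft's inequality IS satisfied.
A prefix code with these lengths CAN exist.

Kraft sum = 0.875. Satisfied.


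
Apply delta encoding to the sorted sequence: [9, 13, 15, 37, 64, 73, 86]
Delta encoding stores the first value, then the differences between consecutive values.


First value: 9
Deltas:
  13 - 9 = 4
  15 - 13 = 2
  37 - 15 = 22
  64 - 37 = 27
  73 - 64 = 9
  86 - 73 = 13


Delta encoded: [9, 4, 2, 22, 27, 9, 13]


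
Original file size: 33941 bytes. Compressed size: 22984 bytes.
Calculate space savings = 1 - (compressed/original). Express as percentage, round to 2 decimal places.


ratio = compressed/original = 22984/33941 = 0.677175
savings = 1 - ratio = 1 - 0.677175 = 0.322825
as a percentage: 0.322825 * 100 = 32.28%

Space savings = 1 - 22984/33941 = 32.28%


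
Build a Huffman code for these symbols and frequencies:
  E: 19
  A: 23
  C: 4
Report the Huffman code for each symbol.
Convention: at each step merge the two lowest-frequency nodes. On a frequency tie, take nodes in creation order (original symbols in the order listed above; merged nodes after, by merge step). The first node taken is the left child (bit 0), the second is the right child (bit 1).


Huffman tree construction:
Step 1: Merge C(4) + E(19) = 23
Step 2: Merge A(23) + (C+E)(23) = 46
Read each symbol's code off the tree from the root (left child = 0, right child = 1).

Codes:
  E: 11 (length 2)
  A: 0 (length 1)
  C: 10 (length 2)
Average code length: 69/46 = 1.5000 bits/symbol


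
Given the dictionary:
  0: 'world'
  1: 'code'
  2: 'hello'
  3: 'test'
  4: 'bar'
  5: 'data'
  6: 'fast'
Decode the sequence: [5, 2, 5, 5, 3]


Look up each index in the dictionary:
  5 -> 'data'
  2 -> 'hello'
  5 -> 'data'
  5 -> 'data'
  3 -> 'test'

Decoded: "data hello data data test"


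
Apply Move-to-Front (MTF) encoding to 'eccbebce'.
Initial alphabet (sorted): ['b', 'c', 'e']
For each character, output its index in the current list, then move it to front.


MTF encoding:
'e': index 2 in ['b', 'c', 'e'] -> ['e', 'b', 'c']
'c': index 2 in ['e', 'b', 'c'] -> ['c', 'e', 'b']
'c': index 0 in ['c', 'e', 'b'] -> ['c', 'e', 'b']
'b': index 2 in ['c', 'e', 'b'] -> ['b', 'c', 'e']
'e': index 2 in ['b', 'c', 'e'] -> ['e', 'b', 'c']
'b': index 1 in ['e', 'b', 'c'] -> ['b', 'e', 'c']
'c': index 2 in ['b', 'e', 'c'] -> ['c', 'b', 'e']
'e': index 2 in ['c', 'b', 'e'] -> ['e', 'c', 'b']


Output: [2, 2, 0, 2, 2, 1, 2, 2]


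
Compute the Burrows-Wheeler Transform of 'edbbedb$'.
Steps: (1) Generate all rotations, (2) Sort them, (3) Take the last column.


Rotations (sorted):
  0: $edbbedb -> last char: b
  1: b$edbbed -> last char: d
  2: bbedb$ed -> last char: d
  3: bedb$edb -> last char: b
  4: db$edbbe -> last char: e
  5: dbbedb$e -> last char: e
  6: edb$edbb -> last char: b
  7: edbbedb$ -> last char: $


BWT = bddbeeb$


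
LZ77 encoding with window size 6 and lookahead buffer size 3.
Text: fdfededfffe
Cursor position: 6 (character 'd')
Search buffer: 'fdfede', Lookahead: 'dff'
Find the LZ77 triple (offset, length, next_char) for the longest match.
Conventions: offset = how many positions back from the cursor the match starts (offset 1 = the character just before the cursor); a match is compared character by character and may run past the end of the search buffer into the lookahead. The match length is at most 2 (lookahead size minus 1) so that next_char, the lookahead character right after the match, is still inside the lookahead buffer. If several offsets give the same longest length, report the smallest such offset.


Try each offset into the search buffer:
  offset=1 (pos 5, char 'e'): match length 0
  offset=2 (pos 4, char 'd'): match length 1
  offset=3 (pos 3, char 'e'): match length 0
  offset=4 (pos 2, char 'f'): match length 0
  offset=5 (pos 1, char 'd'): match length 2
  offset=6 (pos 0, char 'f'): match length 0
Longest match has length 2 at offset 5.
next_char = character at position 6 + 2 = 8 -> 'f'

Best match: offset=5, length=2 (matching 'df' starting at position 1)
LZ77 triple: (5, 2, 'f')


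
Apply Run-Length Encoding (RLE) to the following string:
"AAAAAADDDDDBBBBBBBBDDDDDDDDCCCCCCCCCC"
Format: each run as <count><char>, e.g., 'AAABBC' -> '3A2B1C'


Scanning runs left to right:
  i=0: run of 'A' x 6 -> '6A'
  i=6: run of 'D' x 5 -> '5D'
  i=11: run of 'B' x 8 -> '8B'
  i=19: run of 'D' x 8 -> '8D'
  i=27: run of 'C' x 10 -> '10C'

RLE = 6A5D8B8D10C


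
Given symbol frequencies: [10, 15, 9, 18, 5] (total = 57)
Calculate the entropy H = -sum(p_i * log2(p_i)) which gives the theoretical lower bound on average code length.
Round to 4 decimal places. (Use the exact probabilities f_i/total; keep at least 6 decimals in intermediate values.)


Per-symbol terms -p_i * log2(p_i) with p_i = f_i/57:
  p = 10/57 = 0.175439: log2(p) = -2.510962, -p*log2(p) = 0.440520
  p = 15/57 = 0.263158: log2(p) = -1.925999, -p*log2(p) = 0.506842
  p = 9/57 = 0.157895: log2(p) = -2.662965, -p*log2(p) = 0.420468
  p = 18/57 = 0.315789: log2(p) = -1.662965, -p*log2(p) = 0.525147
  p = 5/57 = 0.087719: log2(p) = -3.510962, -p*log2(p) = 0.307979
H = 0.440520 + 0.506842 + 0.420468 + 0.525147 + 0.307979 = 2.200956

H = 2.201 bits/symbol


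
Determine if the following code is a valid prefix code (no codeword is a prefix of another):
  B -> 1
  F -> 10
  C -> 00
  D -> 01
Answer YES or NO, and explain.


Checking each pair (does one codeword prefix another?):
  B='1' vs F='10': prefix -- VIOLATION

NO -- this is NOT a valid prefix code. B (1) is a prefix of F (10).


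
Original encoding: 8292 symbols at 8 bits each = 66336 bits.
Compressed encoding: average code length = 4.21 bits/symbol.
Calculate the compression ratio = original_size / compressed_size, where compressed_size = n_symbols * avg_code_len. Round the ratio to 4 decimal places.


original_size = n_symbols * orig_bits = 8292 * 8 = 66336 bits
compressed_size = n_symbols * avg_code_len = 8292 * 4.21 = 34909.32 bits
ratio = original_size / compressed_size = 66336 / 34909.32 = 1.9002

Compression ratio = 1.9002


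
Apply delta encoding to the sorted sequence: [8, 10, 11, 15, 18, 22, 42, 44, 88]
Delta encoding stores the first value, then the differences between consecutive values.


First value: 8
Deltas:
  10 - 8 = 2
  11 - 10 = 1
  15 - 11 = 4
  18 - 15 = 3
  22 - 18 = 4
  42 - 22 = 20
  44 - 42 = 2
  88 - 44 = 44


Delta encoded: [8, 2, 1, 4, 3, 4, 20, 2, 44]


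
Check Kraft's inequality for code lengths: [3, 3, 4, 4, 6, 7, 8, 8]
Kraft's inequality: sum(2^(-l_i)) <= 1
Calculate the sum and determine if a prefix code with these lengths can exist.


Sum = 2^(-3) + 2^(-3) + 2^(-4) + 2^(-4) + 2^(-6) + 2^(-7) + 2^(-8) + 2^(-8)
    = 0.125 + 0.125 + 0.0625 + 0.0625 + 0.015625 + 0.0078125 + 0.00390625 + 0.00390625
    = 104/256 = 0.40625
Since 0.40625 <= 1, Kraft's inequality IS satisfied.
A prefix code with these lengths CAN exist.

Kraft sum = 0.40625. Satisfied.


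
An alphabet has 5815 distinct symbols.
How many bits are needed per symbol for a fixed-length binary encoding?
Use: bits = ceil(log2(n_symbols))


log2(5815) = 12.5056
Bracket: 2^12 = 4096 < 5815 <= 2^13 = 8192
So ceil(log2(5815)) = 13

bits = ceil(log2(5815)) = ceil(12.5056) = 13 bits


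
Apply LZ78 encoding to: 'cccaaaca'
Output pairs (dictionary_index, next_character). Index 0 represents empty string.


LZ78 encoding steps:
Dictionary: {0: ''}
Step 1: w='' (idx 0), next='c' -> output (0, 'c'), add 'c' as idx 1
Step 2: w='c' (idx 1), next='c' -> output (1, 'c'), add 'cc' as idx 2
Step 3: w='' (idx 0), next='a' -> output (0, 'a'), add 'a' as idx 3
Step 4: w='a' (idx 3), next='a' -> output (3, 'a'), add 'aa' as idx 4
Step 5: w='c' (idx 1), next='a' -> output (1, 'a'), add 'ca' as idx 5


Encoded: [(0, 'c'), (1, 'c'), (0, 'a'), (3, 'a'), (1, 'a')]


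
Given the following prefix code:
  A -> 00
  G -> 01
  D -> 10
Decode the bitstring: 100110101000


Decoding step by step:
Bits 10 -> D
Bits 01 -> G
Bits 10 -> D
Bits 10 -> D
Bits 10 -> D
Bits 00 -> A


Decoded message: DGDDDA


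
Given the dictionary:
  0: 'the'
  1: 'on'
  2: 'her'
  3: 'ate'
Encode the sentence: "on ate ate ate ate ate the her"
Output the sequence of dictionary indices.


Look up each word in the dictionary:
  'on' -> 1
  'ate' -> 3
  'ate' -> 3
  'ate' -> 3
  'ate' -> 3
  'ate' -> 3
  'the' -> 0
  'her' -> 2

Encoded: [1, 3, 3, 3, 3, 3, 0, 2]


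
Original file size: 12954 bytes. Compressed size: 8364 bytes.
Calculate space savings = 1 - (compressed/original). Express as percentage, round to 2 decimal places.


ratio = compressed/original = 8364/12954 = 0.645669
savings = 1 - ratio = 1 - 0.645669 = 0.354331
as a percentage: 0.354331 * 100 = 35.43%

Space savings = 1 - 8364/12954 = 35.43%


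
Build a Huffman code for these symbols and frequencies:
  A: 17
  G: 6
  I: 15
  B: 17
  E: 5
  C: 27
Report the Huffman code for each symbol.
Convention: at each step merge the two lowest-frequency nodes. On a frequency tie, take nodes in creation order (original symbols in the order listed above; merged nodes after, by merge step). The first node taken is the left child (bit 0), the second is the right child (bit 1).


Huffman tree construction:
Step 1: Merge E(5) + G(6) = 11
Step 2: Merge (E+G)(11) + I(15) = 26
Step 3: Merge A(17) + B(17) = 34
Step 4: Merge ((E+G)+I)(26) + C(27) = 53
Step 5: Merge (A+B)(34) + (((E+G)+I)+C)(53) = 87
Read each symbol's code off the tree from the root (left child = 0, right child = 1).

Codes:
  A: 00 (length 2)
  G: 1001 (length 4)
  I: 101 (length 3)
  B: 01 (length 2)
  E: 1000 (length 4)
  C: 11 (length 2)
Average code length: 211/87 = 2.4253 bits/symbol


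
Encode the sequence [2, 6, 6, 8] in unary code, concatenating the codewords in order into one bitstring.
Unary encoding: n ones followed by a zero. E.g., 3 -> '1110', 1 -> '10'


Encode each number as n ones followed by a terminating 0:
  2 -> 110 (3 bits)
  6 -> 1111110 (7 bits)
  6 -> 1111110 (7 bits)
  8 -> 111111110 (9 bits)
Total length = 3 + 7 + 7 + 9 = 26 bits.

Unary([2, 6, 6, 8]) = 11011111101111110111111110 (26 bits)


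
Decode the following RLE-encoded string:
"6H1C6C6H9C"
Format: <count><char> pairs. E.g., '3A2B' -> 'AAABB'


Expanding each <count><char> pair:
  6H -> 'HHHHHH'
  1C -> 'C'
  6C -> 'CCCCCC'
  6H -> 'HHHHHH'
  9C -> 'CCCCCCCCC'

Decoded = HHHHHHCCCCCCCHHHHHHCCCCCCCCC


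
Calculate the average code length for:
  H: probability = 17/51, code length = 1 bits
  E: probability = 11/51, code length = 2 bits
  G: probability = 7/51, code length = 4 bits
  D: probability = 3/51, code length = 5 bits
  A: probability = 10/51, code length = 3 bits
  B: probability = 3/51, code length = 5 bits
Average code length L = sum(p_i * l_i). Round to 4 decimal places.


Weighted contributions p_i * l_i:
  H: (17/51) * 1 = 17/51
  E: (11/51) * 2 = 22/51
  G: (7/51) * 4 = 28/51
  D: (3/51) * 5 = 15/51
  A: (10/51) * 3 = 30/51
  B: (3/51) * 5 = 15/51
Sum = (17 + 22 + 28 + 15 + 30 + 15)/51 = 127/51

L = 127/51 = 2.4902 bits/symbol


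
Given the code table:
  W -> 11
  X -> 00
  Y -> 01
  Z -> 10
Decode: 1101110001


Decoding:
11 -> W
01 -> Y
11 -> W
00 -> X
01 -> Y


Result: WYWXY


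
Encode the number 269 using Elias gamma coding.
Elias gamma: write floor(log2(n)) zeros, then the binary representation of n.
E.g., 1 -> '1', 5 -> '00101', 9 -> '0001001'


num_bits = floor(log2(269)) + 1 = 9
leading_zeros = num_bits - 1 = 8
binary(269) = 100001101

Elias gamma(269) = '00000000' + '100001101' = 00000000100001101 (17 bits)


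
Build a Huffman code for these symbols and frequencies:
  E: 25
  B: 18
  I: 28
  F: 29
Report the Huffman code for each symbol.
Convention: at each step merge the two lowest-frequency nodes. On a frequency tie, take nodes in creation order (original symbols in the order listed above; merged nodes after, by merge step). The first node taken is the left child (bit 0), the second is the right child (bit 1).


Huffman tree construction:
Step 1: Merge B(18) + E(25) = 43
Step 2: Merge I(28) + F(29) = 57
Step 3: Merge (B+E)(43) + (I+F)(57) = 100
Read each symbol's code off the tree from the root (left child = 0, right child = 1).

Codes:
  E: 01 (length 2)
  B: 00 (length 2)
  I: 10 (length 2)
  F: 11 (length 2)
Average code length: 200/100 = 2.0000 bits/symbol


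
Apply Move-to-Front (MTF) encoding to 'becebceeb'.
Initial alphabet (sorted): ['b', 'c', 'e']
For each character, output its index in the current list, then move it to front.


MTF encoding:
'b': index 0 in ['b', 'c', 'e'] -> ['b', 'c', 'e']
'e': index 2 in ['b', 'c', 'e'] -> ['e', 'b', 'c']
'c': index 2 in ['e', 'b', 'c'] -> ['c', 'e', 'b']
'e': index 1 in ['c', 'e', 'b'] -> ['e', 'c', 'b']
'b': index 2 in ['e', 'c', 'b'] -> ['b', 'e', 'c']
'c': index 2 in ['b', 'e', 'c'] -> ['c', 'b', 'e']
'e': index 2 in ['c', 'b', 'e'] -> ['e', 'c', 'b']
'e': index 0 in ['e', 'c', 'b'] -> ['e', 'c', 'b']
'b': index 2 in ['e', 'c', 'b'] -> ['b', 'e', 'c']


Output: [0, 2, 2, 1, 2, 2, 2, 0, 2]


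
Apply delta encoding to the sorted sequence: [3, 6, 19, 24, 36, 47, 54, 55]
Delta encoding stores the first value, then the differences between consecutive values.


First value: 3
Deltas:
  6 - 3 = 3
  19 - 6 = 13
  24 - 19 = 5
  36 - 24 = 12
  47 - 36 = 11
  54 - 47 = 7
  55 - 54 = 1


Delta encoded: [3, 3, 13, 5, 12, 11, 7, 1]


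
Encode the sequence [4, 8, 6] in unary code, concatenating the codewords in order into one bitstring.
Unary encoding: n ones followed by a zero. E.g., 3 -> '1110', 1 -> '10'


Encode each number as n ones followed by a terminating 0:
  4 -> 11110 (5 bits)
  8 -> 111111110 (9 bits)
  6 -> 1111110 (7 bits)
Total length = 5 + 9 + 7 = 21 bits.

Unary([4, 8, 6]) = 111101111111101111110 (21 bits)


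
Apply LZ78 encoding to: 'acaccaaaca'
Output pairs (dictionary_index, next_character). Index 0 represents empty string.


LZ78 encoding steps:
Dictionary: {0: ''}
Step 1: w='' (idx 0), next='a' -> output (0, 'a'), add 'a' as idx 1
Step 2: w='' (idx 0), next='c' -> output (0, 'c'), add 'c' as idx 2
Step 3: w='a' (idx 1), next='c' -> output (1, 'c'), add 'ac' as idx 3
Step 4: w='c' (idx 2), next='a' -> output (2, 'a'), add 'ca' as idx 4
Step 5: w='a' (idx 1), next='a' -> output (1, 'a'), add 'aa' as idx 5
Step 6: w='ca' (idx 4), end of input -> output (4, '')


Encoded: [(0, 'a'), (0, 'c'), (1, 'c'), (2, 'a'), (1, 'a'), (4, '')]


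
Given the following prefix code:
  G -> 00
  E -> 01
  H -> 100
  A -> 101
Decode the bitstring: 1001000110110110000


Decoding step by step:
Bits 100 -> H
Bits 100 -> H
Bits 01 -> E
Bits 101 -> A
Bits 101 -> A
Bits 100 -> H
Bits 00 -> G


Decoded message: HHEAAHG


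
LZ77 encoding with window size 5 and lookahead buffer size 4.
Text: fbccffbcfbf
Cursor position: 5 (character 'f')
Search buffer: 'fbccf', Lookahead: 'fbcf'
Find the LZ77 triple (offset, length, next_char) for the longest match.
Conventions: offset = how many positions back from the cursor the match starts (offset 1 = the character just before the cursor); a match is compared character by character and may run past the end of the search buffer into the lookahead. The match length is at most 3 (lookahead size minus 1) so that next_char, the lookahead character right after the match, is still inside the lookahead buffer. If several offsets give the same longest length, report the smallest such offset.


Try each offset into the search buffer:
  offset=1 (pos 4, char 'f'): match length 1
  offset=2 (pos 3, char 'c'): match length 0
  offset=3 (pos 2, char 'c'): match length 0
  offset=4 (pos 1, char 'b'): match length 0
  offset=5 (pos 0, char 'f'): match length 3
Longest match has length 3 at offset 5.
next_char = character at position 5 + 3 = 8 -> 'f'

Best match: offset=5, length=3 (matching 'fbc' starting at position 0)
LZ77 triple: (5, 3, 'f')


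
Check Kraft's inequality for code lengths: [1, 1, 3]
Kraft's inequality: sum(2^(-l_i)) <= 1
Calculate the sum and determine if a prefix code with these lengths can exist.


Sum = 2^(-1) + 2^(-1) + 2^(-3)
    = 0.5 + 0.5 + 0.125
    = 9/8 = 1.125
Since 1.125 > 1, Kraft's inequality is NOT satisfied.
A prefix code with these lengths CANNOT exist.

Kraft sum = 1.125. Not satisfied.


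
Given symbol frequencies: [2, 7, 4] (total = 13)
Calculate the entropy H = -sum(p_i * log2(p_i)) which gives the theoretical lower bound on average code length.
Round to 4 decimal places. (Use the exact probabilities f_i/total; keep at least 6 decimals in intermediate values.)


Per-symbol terms -p_i * log2(p_i) with p_i = f_i/13:
  p = 2/13 = 0.153846: log2(p) = -2.700440, -p*log2(p) = 0.415452
  p = 7/13 = 0.538462: log2(p) = -0.893085, -p*log2(p) = 0.480892
  p = 4/13 = 0.307692: log2(p) = -1.700440, -p*log2(p) = 0.523212
H = 0.415452 + 0.480892 + 0.523212 = 1.419556

H = 1.4196 bits/symbol


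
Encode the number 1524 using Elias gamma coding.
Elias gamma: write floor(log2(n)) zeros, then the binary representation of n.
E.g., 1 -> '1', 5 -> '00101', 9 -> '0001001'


num_bits = floor(log2(1524)) + 1 = 11
leading_zeros = num_bits - 1 = 10
binary(1524) = 10111110100

Elias gamma(1524) = '0000000000' + '10111110100' = 000000000010111110100 (21 bits)


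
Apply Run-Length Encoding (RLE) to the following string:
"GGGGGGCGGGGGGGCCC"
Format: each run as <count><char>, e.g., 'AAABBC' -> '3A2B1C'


Scanning runs left to right:
  i=0: run of 'G' x 6 -> '6G'
  i=6: run of 'C' x 1 -> '1C'
  i=7: run of 'G' x 7 -> '7G'
  i=14: run of 'C' x 3 -> '3C'

RLE = 6G1C7G3C


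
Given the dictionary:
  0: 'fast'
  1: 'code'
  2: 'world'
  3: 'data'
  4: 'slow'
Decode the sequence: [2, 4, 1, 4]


Look up each index in the dictionary:
  2 -> 'world'
  4 -> 'slow'
  1 -> 'code'
  4 -> 'slow'

Decoded: "world slow code slow"


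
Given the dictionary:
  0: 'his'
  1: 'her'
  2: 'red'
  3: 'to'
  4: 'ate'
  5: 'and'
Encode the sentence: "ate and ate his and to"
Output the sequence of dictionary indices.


Look up each word in the dictionary:
  'ate' -> 4
  'and' -> 5
  'ate' -> 4
  'his' -> 0
  'and' -> 5
  'to' -> 3

Encoded: [4, 5, 4, 0, 5, 3]


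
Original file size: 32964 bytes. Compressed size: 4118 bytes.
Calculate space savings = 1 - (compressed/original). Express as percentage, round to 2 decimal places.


ratio = compressed/original = 4118/32964 = 0.124924
savings = 1 - ratio = 1 - 0.124924 = 0.875076
as a percentage: 0.875076 * 100 = 87.51%

Space savings = 1 - 4118/32964 = 87.51%


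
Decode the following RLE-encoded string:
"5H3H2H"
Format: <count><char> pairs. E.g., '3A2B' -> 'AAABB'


Expanding each <count><char> pair:
  5H -> 'HHHHH'
  3H -> 'HHH'
  2H -> 'HH'

Decoded = HHHHHHHHHH


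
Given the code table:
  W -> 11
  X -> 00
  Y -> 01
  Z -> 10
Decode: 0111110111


Decoding:
01 -> Y
11 -> W
11 -> W
01 -> Y
11 -> W


Result: YWWYW


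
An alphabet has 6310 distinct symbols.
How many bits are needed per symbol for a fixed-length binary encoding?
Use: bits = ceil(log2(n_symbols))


log2(6310) = 12.6234
Bracket: 2^12 = 4096 < 6310 <= 2^13 = 8192
So ceil(log2(6310)) = 13

bits = ceil(log2(6310)) = ceil(12.6234) = 13 bits


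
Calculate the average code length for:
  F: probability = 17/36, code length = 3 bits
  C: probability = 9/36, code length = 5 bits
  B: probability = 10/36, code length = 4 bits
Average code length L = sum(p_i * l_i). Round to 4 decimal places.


Weighted contributions p_i * l_i:
  F: (17/36) * 3 = 51/36
  C: (9/36) * 5 = 45/36
  B: (10/36) * 4 = 40/36
Sum = (51 + 45 + 40)/36 = 136/36

L = 136/36 = 3.7778 bits/symbol


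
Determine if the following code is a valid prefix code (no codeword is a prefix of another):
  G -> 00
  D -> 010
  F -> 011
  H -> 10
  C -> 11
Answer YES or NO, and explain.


Checking each pair (does one codeword prefix another?):
  G='00' vs D='010': no prefix
  G='00' vs F='011': no prefix
  G='00' vs H='10': no prefix
  G='00' vs C='11': no prefix
  D='010' vs G='00': no prefix
  D='010' vs F='011': no prefix
  D='010' vs H='10': no prefix
  D='010' vs C='11': no prefix
  F='011' vs G='00': no prefix
  F='011' vs D='010': no prefix
  F='011' vs H='10': no prefix
  F='011' vs C='11': no prefix
  H='10' vs G='00': no prefix
  H='10' vs D='010': no prefix
  H='10' vs F='011': no prefix
  H='10' vs C='11': no prefix
  C='11' vs G='00': no prefix
  C='11' vs D='010': no prefix
  C='11' vs F='011': no prefix
  C='11' vs H='10': no prefix
No violation found over all pairs.

YES -- this is a valid prefix code. No codeword is a prefix of any other codeword.


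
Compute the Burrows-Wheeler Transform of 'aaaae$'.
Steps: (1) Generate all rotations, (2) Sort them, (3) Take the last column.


Rotations (sorted):
  0: $aaaae -> last char: e
  1: aaaae$ -> last char: $
  2: aaae$a -> last char: a
  3: aae$aa -> last char: a
  4: ae$aaa -> last char: a
  5: e$aaaa -> last char: a


BWT = e$aaaa


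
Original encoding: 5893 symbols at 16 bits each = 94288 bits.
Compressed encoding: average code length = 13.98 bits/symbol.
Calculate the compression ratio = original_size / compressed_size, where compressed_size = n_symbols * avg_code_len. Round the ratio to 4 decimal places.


original_size = n_symbols * orig_bits = 5893 * 16 = 94288 bits
compressed_size = n_symbols * avg_code_len = 5893 * 13.98 = 82384.14 bits
ratio = original_size / compressed_size = 94288 / 82384.14 = 1.1445

Compression ratio = 1.1445


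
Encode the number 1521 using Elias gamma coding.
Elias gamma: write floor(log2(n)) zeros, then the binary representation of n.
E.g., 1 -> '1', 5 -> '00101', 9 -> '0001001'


num_bits = floor(log2(1521)) + 1 = 11
leading_zeros = num_bits - 1 = 10
binary(1521) = 10111110001

Elias gamma(1521) = '0000000000' + '10111110001' = 000000000010111110001 (21 bits)


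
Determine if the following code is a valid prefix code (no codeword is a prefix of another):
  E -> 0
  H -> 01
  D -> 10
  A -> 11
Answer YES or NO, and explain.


Checking each pair (does one codeword prefix another?):
  E='0' vs H='01': prefix -- VIOLATION

NO -- this is NOT a valid prefix code. E (0) is a prefix of H (01).


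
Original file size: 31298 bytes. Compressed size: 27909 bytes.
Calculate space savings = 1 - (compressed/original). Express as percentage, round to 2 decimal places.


ratio = compressed/original = 27909/31298 = 0.891718
savings = 1 - ratio = 1 - 0.891718 = 0.108282
as a percentage: 0.108282 * 100 = 10.83%

Space savings = 1 - 27909/31298 = 10.83%


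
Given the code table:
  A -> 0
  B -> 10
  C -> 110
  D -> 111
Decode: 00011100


Decoding:
0 -> A
0 -> A
0 -> A
111 -> D
0 -> A
0 -> A


Result: AAADAA


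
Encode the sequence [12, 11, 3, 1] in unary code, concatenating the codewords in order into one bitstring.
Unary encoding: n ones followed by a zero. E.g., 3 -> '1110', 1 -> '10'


Encode each number as n ones followed by a terminating 0:
  12 -> 1111111111110 (13 bits)
  11 -> 111111111110 (12 bits)
  3 -> 1110 (4 bits)
  1 -> 10 (2 bits)
Total length = 13 + 12 + 4 + 2 = 31 bits.

Unary([12, 11, 3, 1]) = 1111111111110111111111110111010 (31 bits)


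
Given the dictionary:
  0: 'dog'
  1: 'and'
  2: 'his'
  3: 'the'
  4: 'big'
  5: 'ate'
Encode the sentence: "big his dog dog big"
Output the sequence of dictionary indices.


Look up each word in the dictionary:
  'big' -> 4
  'his' -> 2
  'dog' -> 0
  'dog' -> 0
  'big' -> 4

Encoded: [4, 2, 0, 0, 4]
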